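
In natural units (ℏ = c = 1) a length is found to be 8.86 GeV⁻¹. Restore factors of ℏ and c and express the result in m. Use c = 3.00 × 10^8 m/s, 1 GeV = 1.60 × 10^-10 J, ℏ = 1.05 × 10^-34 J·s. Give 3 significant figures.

A length is [E]⁻¹ in ℏ=c=1; restore one factor of ℏc.
1 GeV⁻¹ → ℏc × (1 GeV in J)⁻¹ = 1.97 × 10^-16 m.
Result: 8.86 × 1.97 × 10^-16 = 1.74 × 10^-15 m.

1.74 × 10^-15 m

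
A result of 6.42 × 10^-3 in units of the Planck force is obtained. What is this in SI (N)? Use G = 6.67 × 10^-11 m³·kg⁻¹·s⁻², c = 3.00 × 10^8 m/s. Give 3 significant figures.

7.80 × 10^41 N

One Planck force: F_P = c⁴/G = 1.21 × 10^44 N.
6.42 × 10^-3 × 1.21 × 10^44 N = 7.80 × 10^41 N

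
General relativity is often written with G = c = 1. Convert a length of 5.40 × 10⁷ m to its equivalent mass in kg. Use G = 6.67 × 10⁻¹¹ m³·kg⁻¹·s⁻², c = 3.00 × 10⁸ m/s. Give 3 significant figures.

Length → mass via c²/G.
5.40 × 10⁷ m × (c²/G) = 7.29 × 10³⁴ kg

7.29 × 10³⁴ kg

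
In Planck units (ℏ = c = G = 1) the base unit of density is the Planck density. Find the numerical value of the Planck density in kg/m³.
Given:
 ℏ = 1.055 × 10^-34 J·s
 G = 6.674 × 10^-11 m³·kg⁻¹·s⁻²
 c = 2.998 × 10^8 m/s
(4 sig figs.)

ρ_P = c⁵/(ℏG²)
  = 2.422 × 10^42 / 4.699 × 10^-55
  = 5.154 × 10^96 kg/m³

5.154 × 10^96 kg/m³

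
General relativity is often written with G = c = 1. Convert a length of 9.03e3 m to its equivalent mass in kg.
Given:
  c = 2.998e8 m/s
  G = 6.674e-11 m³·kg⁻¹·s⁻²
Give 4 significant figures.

Length → mass via c²/G.
9.03e3 m × (c²/G) = 1.216e31 kg

1.216e31 kg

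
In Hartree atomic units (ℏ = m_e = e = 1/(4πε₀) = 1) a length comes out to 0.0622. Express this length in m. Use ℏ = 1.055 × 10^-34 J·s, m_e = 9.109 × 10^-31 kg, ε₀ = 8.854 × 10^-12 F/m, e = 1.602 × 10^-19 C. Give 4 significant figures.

One Bohr radius: a₀ = 4πε₀ℏ²/(m_e e²) = 5.297 × 10^-11 m.
0.0622 × 5.297 × 10^-11 m = 3.295 × 10^-12 m

3.295 × 10^-12 m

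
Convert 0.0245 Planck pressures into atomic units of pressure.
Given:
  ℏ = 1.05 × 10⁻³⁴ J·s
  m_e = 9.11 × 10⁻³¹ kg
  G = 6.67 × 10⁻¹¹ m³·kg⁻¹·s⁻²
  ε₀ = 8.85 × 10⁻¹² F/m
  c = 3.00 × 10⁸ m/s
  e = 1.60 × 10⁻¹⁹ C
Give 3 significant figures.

3.81 × 10⁹⁸

Planck pressure: p_P = c⁷/(ℏG²) = 4.68 × 10¹¹³ Pa
atomic unit of pressure: P_au = E_h/a₀³ = m_e⁴e¹⁰/((4πε₀)⁵ℏ⁸) = 3.01 × 10¹³ Pa
0.0245 × 4.68 × 10¹¹³ / 3.01 × 10¹³ = 3.81 × 10⁹⁸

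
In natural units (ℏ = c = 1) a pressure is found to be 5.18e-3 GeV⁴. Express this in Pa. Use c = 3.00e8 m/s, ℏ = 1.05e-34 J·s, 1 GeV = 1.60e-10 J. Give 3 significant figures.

1.09e35 Pa

Pressure is [E]/[L]³ = [E]⁴/(ℏc)³.
1 GeV⁴ → 1/(ℏc)³ × (1 GeV in J)⁴ = 2.10e37 Pa.
Result: 5.18e-3 × 2.10e37 = 1.09e35 Pa.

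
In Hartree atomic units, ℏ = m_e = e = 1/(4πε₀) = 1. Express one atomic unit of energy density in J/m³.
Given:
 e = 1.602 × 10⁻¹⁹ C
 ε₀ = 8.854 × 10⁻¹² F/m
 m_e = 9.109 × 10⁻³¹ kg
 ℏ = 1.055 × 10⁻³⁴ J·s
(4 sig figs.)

2.929 × 10¹³ J/m³

From ℏ = m_e = e = 1/(4πε₀) = 1 the energy density scale is u_au = E_h/a₀³ = m_e⁴e¹⁰/((4πε₀)⁵ℏ⁸).
E_h = 4.354 × 10⁻¹⁸ J
a₀ = 5.297 × 10⁻¹¹ m
E_h/a₀³ = 2.929 × 10¹³ J/m³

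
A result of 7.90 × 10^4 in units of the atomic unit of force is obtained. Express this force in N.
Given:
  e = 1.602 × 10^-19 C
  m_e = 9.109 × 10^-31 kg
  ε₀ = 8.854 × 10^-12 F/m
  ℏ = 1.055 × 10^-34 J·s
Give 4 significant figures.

One atomic unit of force: F_au = E_h/a₀ = m_e²e⁶/((4πε₀)³ℏ⁴) = 8.220 × 10^-8 N.
7.90 × 10^4 × 8.220 × 10^-8 N = 6.494 × 10^-3 N

6.494 × 10^-3 N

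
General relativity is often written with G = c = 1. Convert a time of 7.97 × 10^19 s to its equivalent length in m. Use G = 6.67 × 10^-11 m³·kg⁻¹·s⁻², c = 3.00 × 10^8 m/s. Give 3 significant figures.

2.39 × 10^28 m

Time → length via c.
7.97 × 10^19 s × (c) = 2.39 × 10^28 m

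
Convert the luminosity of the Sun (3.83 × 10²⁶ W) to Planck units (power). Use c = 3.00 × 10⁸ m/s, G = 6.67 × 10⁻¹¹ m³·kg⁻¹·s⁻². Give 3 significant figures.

Planck power: P_P = c⁵/G = 3.64 × 10⁵² W.
3.83 × 10²⁶ / 3.64 × 10⁵² = 1.05 × 10⁻²⁶

1.05 × 10⁻²⁶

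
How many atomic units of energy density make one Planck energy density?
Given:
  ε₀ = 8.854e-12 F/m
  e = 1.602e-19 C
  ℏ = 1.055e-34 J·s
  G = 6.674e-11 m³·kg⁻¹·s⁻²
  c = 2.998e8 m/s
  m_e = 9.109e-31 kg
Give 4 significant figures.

1.581e100

Planck energy density: u_P = c⁷/(ℏG²) = 4.632e113 J/m³
atomic unit of energy density: u_au = E_h/a₀³ = m_e⁴e¹⁰/((4πε₀)⁵ℏ⁸) = 2.929e13 J/m³
ratio = 4.632e113 / 2.929e13 = 1.581e100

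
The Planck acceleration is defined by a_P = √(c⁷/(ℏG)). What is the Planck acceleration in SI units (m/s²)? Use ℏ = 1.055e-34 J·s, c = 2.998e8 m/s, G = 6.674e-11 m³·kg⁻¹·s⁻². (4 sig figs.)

5.560e51 m/s²

a_P = √(c⁷/(ℏG))
  = √(3.092e103)
  = 5.560e51 m/s²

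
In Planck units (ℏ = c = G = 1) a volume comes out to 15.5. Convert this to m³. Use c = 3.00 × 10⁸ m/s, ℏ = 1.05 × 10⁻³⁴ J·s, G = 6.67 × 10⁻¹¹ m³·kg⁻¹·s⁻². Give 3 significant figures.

One Planck volume: V_P = (ℏG/c³)^(3/2) = 4.18 × 10⁻¹⁰⁵ m³.
15.5 × 4.18 × 10⁻¹⁰⁵ m³ = 6.48 × 10⁻¹⁰⁴ m³

6.48 × 10⁻¹⁰⁴ m³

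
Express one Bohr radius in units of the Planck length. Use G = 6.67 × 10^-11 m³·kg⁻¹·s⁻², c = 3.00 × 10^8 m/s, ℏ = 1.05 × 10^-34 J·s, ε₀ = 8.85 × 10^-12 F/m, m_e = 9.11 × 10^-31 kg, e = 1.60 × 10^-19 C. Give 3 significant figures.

Bohr radius: a₀ = 4πε₀ℏ²/(m_e e²) = 5.26 × 10^-11 m
Planck length: ℓ_P = √(ℏG/c³) = 1.61 × 10^-35 m
ratio = 5.26 × 10^-11 / 1.61 × 10^-35 = 3.26 × 10^24

3.26 × 10^24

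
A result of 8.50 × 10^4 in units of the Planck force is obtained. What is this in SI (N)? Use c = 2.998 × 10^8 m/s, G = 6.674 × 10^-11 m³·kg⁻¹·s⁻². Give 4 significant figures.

1.029 × 10^49 N

One Planck force: F_P = c⁴/G = 1.210 × 10^44 N.
8.50 × 10^4 × 1.210 × 10^44 N = 1.029 × 10^49 N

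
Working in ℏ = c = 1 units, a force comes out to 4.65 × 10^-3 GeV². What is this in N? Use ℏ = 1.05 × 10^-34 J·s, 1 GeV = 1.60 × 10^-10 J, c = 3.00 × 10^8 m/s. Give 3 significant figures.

Force is [E]/[L] = [E]²/(ℏc); restore (ℏc)⁻¹.
1 GeV² → 1/(ℏc) × (1 GeV in J)² = 8.13 × 10^5 N.
Result: 4.65 × 10^-3 × 8.13 × 10^5 = 3.78 × 10^3 N.

3.78 × 10^3 N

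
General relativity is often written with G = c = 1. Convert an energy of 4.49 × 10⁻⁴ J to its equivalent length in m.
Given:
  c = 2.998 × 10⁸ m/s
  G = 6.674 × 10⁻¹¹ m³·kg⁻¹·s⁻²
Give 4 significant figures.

Energy → length via G/c⁴.
4.49 × 10⁻⁴ J × (G/c⁴) = 3.709 × 10⁻⁴⁸ m

3.709 × 10⁻⁴⁸ m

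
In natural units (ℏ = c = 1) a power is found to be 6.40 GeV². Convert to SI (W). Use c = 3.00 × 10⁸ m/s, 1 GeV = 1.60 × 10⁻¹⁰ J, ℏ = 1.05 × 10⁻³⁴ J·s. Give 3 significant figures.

Power is [E]/[T] = [E]²/ℏ.
1 GeV² → 1/ℏ × (1 GeV in J)² = 2.44 × 10¹⁴ W.
Result: 6.40 × 2.44 × 10¹⁴ = 1.56 × 10¹⁵ W.

1.56 × 10¹⁵ W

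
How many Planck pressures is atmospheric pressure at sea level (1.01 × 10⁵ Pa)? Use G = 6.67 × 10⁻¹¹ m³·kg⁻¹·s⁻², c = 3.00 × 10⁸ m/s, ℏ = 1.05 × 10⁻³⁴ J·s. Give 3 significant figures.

2.16 × 10⁻¹⁰⁹

Planck pressure: p_P = c⁷/(ℏG²) = 4.68 × 10¹¹³ Pa.
1.01 × 10⁵ / 4.68 × 10¹¹³ = 2.16 × 10⁻¹⁰⁹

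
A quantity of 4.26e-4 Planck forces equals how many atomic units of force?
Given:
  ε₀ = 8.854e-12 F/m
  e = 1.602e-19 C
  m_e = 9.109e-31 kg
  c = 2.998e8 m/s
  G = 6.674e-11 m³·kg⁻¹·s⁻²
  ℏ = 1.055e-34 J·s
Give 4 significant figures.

6.273e47

Planck force: F_P = c⁴/G = 1.210e44 N
atomic unit of force: F_au = E_h/a₀ = m_e²e⁶/((4πε₀)³ℏ⁴) = 8.220e-8 N
4.26e-4 × 1.210e44 / 8.220e-8 = 6.273e47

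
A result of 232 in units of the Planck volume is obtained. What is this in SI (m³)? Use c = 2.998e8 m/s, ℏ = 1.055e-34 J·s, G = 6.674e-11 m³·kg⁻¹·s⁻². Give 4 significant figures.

One Planck volume: V_P = (ℏG/c³)^(3/2) = 4.224e-105 m³.
232 × 4.224e-105 m³ = 9.799e-103 m³

9.799e-103 m³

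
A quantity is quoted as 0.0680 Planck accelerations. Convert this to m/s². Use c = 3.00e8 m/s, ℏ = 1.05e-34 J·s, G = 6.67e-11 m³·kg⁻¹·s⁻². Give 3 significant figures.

3.80e50 m/s²

One Planck acceleration: a_P = √(c⁷/(ℏG)) = 5.59e51 m/s².
0.0680 × 5.59e51 m/s² = 3.80e50 m/s²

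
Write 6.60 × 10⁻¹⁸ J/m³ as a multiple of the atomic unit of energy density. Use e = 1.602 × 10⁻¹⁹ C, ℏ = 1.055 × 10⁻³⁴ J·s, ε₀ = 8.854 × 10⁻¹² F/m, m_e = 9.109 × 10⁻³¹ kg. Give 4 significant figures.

atomic unit of energy density: u_au = E_h/a₀³ = m_e⁴e¹⁰/((4πε₀)⁵ℏ⁸) = 2.929 × 10¹³ J/m³.
6.60 × 10⁻¹⁸ / 2.929 × 10¹³ = 2.253 × 10⁻³¹

2.253 × 10⁻³¹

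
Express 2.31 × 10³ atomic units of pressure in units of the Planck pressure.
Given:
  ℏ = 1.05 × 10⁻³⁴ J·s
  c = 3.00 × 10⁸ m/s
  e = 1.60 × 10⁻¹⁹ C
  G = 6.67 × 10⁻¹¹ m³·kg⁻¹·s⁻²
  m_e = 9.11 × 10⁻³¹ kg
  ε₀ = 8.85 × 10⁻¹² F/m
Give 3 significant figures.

1.49 × 10⁻⁹⁷

atomic unit of pressure: P_au = E_h/a₀³ = m_e⁴e¹⁰/((4πε₀)⁵ℏ⁸) = 3.01 × 10¹³ Pa
Planck pressure: p_P = c⁷/(ℏG²) = 4.68 × 10¹¹³ Pa
2.31 × 10³ × 3.01 × 10¹³ / 4.68 × 10¹¹³ = 1.49 × 10⁻⁹⁷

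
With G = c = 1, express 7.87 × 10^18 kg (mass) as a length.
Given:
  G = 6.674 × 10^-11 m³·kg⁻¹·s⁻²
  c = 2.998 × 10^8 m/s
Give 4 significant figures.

5.844 × 10^-9 m

In G = c = 1 units mass has dimensions of length; the conversion factor is G/c².
7.87 × 10^18 kg × (G/c²) = 5.844 × 10^-9 m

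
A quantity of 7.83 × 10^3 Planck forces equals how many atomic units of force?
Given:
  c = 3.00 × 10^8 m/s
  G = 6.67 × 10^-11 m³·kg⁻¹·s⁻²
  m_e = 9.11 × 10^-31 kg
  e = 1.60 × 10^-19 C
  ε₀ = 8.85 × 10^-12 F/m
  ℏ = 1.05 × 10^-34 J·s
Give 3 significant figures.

Planck force: F_P = c⁴/G = 1.21 × 10^44 N
atomic unit of force: F_au = E_h/a₀ = m_e²e⁶/((4πε₀)³ℏ⁴) = 8.33 × 10^-8 N
7.83 × 10^3 × 1.21 × 10^44 / 8.33 × 10^-8 = 1.14 × 10^55

1.14 × 10^55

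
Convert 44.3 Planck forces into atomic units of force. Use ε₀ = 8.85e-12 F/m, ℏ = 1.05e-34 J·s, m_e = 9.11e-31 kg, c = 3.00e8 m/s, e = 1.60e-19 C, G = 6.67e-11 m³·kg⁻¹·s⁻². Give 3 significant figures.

Planck force: F_P = c⁴/G = 1.21e44 N
atomic unit of force: F_au = E_h/a₀ = m_e²e⁶/((4πε₀)³ℏ⁴) = 8.33e-8 N
44.3 × 1.21e44 / 8.33e-8 = 6.46e52

6.46e52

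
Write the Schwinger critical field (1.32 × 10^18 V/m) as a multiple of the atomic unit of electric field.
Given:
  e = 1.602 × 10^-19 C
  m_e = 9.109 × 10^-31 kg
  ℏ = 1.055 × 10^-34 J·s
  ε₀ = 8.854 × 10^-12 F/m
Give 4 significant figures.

atomic unit of electric field: E_au = E_h/(e a₀) = m_e²e⁵/((4πε₀)³ℏ⁴) = 5.131 × 10^11 V/m.
1.32 × 10^18 / 5.131 × 10^11 = 2.573 × 10^6

2.573 × 10^6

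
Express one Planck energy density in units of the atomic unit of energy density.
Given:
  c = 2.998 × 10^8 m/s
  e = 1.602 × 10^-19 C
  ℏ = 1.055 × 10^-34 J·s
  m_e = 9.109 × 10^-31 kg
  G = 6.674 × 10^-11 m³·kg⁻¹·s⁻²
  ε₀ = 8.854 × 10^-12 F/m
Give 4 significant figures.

1.581 × 10^100

Planck energy density: u_P = c⁷/(ℏG²) = 4.632 × 10^113 J/m³
atomic unit of energy density: u_au = E_h/a₀³ = m_e⁴e¹⁰/((4πε₀)⁵ℏ⁸) = 2.929 × 10^13 J/m³
ratio = 4.632 × 10^113 / 2.929 × 10^13 = 1.581 × 10^100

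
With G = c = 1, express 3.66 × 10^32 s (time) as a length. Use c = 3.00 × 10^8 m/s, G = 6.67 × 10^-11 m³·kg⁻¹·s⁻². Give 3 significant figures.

1.10 × 10^41 m

Time → length via c.
3.66 × 10^32 s × (c) = 1.10 × 10^41 m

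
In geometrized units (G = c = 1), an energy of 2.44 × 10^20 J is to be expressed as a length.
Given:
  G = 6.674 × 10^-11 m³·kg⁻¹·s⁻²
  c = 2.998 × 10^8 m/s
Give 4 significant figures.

Energy → length via G/c⁴.
2.44 × 10^20 J × (G/c⁴) = 2.016 × 10^-24 m

2.016 × 10^-24 m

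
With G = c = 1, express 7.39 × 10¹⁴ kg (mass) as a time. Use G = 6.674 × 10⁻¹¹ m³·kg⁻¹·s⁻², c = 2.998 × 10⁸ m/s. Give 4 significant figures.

1.830 × 10⁻²¹ s

Mass → time via G/c³.
7.39 × 10¹⁴ kg × (G/c³) = 1.830 × 10⁻²¹ s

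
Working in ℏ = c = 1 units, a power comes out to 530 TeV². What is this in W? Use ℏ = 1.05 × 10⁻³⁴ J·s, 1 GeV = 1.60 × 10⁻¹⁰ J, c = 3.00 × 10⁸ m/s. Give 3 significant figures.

1.29 × 10²³ W

Power is [E]/[T] = [E]²/ℏ.
1 GeV² → 1/ℏ × (1 GeV in J)² = 2.44 × 10¹⁴ W.
Convert the energy scale: 530 TeV² = 5.30 × 10⁸ GeV².
Result: 5.30 × 10⁸ × 2.44 × 10¹⁴ = 1.29 × 10²³ W.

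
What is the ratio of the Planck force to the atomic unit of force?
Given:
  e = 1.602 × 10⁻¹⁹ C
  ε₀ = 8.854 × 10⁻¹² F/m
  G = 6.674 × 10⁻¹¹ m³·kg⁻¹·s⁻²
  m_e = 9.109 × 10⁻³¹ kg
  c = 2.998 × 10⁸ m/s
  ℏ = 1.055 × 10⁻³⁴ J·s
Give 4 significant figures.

Planck force: F_P = c⁴/G = 1.210 × 10⁴⁴ N
atomic unit of force: F_au = E_h/a₀ = m_e²e⁶/((4πε₀)³ℏ⁴) = 8.220 × 10⁻⁸ N
ratio = 1.210 × 10⁴⁴ / 8.220 × 10⁻⁸ = 1.473 × 10⁵¹

1.473 × 10⁵¹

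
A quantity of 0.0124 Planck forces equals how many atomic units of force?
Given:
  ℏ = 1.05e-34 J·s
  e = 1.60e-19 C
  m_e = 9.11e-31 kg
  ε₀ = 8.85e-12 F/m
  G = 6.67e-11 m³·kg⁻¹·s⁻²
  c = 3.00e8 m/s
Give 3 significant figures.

Planck force: F_P = c⁴/G = 1.21e44 N
atomic unit of force: F_au = E_h/a₀ = m_e²e⁶/((4πε₀)³ℏ⁴) = 8.33e-8 N
0.0124 × 1.21e44 / 8.33e-8 = 1.81e49

1.81e49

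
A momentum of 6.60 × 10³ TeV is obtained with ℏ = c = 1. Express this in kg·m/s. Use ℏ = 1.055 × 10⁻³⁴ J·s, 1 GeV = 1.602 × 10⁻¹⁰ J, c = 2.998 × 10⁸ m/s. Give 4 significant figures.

3.527 × 10⁻¹² kg·m/s

Momentum is [E]/c; divide by c.
1 GeV → 1/c × (1 GeV in J) = 5.344 × 10⁻¹⁹ kg·m/s.
Convert the energy scale: 6.60 × 10³ TeV = 6.60 × 10⁶ GeV.
Result: 6.60 × 10⁶ × 5.344 × 10⁻¹⁹ = 3.527 × 10⁻¹² kg·m/s.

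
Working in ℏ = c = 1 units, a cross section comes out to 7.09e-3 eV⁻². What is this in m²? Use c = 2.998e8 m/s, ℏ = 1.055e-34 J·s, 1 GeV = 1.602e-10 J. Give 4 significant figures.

Area is [L]² = [E]⁻²·(ℏc)²; restore (ℏc)².
1 GeV⁻² → (ℏc)² × (1 GeV in J)⁻² = 3.898e-32 m².
Convert the energy scale: 7.09e-3 eV⁻² = 7.09e15 GeV⁻².
Result: 7.09e15 × 3.898e-32 = 2.764e-16 m².

2.764e-16 m²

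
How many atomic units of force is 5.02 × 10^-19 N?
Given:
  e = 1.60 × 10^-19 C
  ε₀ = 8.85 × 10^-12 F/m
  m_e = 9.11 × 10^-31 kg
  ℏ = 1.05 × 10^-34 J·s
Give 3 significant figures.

6.03 × 10^-12

atomic unit of force: F_au = E_h/a₀ = m_e²e⁶/((4πε₀)³ℏ⁴) = 8.33 × 10^-8 N.
5.02 × 10^-19 / 8.33 × 10^-8 = 6.03 × 10^-12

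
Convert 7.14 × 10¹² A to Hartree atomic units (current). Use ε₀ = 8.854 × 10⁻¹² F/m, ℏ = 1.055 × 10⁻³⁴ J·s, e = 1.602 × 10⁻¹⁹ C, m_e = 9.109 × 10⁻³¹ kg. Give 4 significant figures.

atomic unit of electric current: I_au = e E_h/ℏ = m_e e⁵/((4πε₀)²ℏ³) = 6.612 × 10⁻³ A.
7.14 × 10¹² / 6.612 × 10⁻³ = 1.080 × 10¹⁵

1.080 × 10¹⁵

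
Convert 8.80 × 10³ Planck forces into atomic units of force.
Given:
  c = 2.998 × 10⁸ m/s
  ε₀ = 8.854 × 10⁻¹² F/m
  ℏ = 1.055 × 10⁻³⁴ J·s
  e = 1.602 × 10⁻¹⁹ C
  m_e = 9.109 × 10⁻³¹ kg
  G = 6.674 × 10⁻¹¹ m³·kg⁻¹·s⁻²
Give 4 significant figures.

1.296 × 10⁵⁵

Planck force: F_P = c⁴/G = 1.210 × 10⁴⁴ N
atomic unit of force: F_au = E_h/a₀ = m_e²e⁶/((4πε₀)³ℏ⁴) = 8.220 × 10⁻⁸ N
8.80 × 10³ × 1.210 × 10⁴⁴ / 8.220 × 10⁻⁸ = 1.296 × 10⁵⁵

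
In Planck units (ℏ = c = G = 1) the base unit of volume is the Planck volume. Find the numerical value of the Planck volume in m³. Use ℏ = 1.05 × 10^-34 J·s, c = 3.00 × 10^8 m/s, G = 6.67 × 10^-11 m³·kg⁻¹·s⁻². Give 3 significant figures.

V_P = (ℏG/c³)^(3/2)
  = √(1.75 × 10^-209)
  = 4.18 × 10^-105 m³

4.18 × 10^-105 m³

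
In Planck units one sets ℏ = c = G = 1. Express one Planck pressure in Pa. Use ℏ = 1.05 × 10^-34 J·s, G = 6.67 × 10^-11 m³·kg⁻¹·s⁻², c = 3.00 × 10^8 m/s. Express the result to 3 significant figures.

4.68 × 10^113 Pa

p_P = c⁷/(ℏG²)
  = 2.19 × 10^59 / 4.67 × 10^-55
  = 4.68 × 10^113 Pa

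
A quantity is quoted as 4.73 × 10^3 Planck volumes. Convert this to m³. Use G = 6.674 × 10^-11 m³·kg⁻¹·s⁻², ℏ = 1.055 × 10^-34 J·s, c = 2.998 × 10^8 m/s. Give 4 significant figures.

1.998 × 10^-101 m³

One Planck volume: V_P = (ℏG/c³)^(3/2) = 4.224 × 10^-105 m³.
4.73 × 10^3 × 4.224 × 10^-105 m³ = 1.998 × 10^-101 m³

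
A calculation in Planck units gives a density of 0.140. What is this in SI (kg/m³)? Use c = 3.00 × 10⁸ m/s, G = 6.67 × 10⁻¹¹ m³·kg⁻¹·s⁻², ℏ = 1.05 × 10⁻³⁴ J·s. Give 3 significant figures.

7.28 × 10⁹⁵ kg/m³

One Planck density: ρ_P = c⁵/(ℏG²) = 5.20 × 10⁹⁶ kg/m³.
0.140 × 5.20 × 10⁹⁶ kg/m³ = 7.28 × 10⁹⁵ kg/m³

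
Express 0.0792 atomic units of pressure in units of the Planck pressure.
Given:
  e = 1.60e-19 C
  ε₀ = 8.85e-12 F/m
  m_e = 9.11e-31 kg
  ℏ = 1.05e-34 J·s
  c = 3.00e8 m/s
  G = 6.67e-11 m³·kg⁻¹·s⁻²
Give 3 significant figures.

5.10e-102

atomic unit of pressure: P_au = E_h/a₀³ = m_e⁴e¹⁰/((4πε₀)⁵ℏ⁸) = 3.01e13 Pa
Planck pressure: p_P = c⁷/(ℏG²) = 4.68e113 Pa
0.0792 × 3.01e13 / 4.68e113 = 5.10e-102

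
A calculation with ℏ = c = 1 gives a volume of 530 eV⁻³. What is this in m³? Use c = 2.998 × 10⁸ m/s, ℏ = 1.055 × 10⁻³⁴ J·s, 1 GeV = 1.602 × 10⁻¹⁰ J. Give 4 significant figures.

Volume is [L]³ = [E]⁻³·(ℏc)³.
1 GeV⁻³ → (ℏc)³ × (1 GeV in J)⁻³ = 7.696 × 10⁻⁴⁸ m³.
Convert the energy scale: 530 eV⁻³ = 5.30 × 10²⁹ GeV⁻³.
Result: 5.30 × 10²⁹ × 7.696 × 10⁻⁴⁸ = 4.079 × 10⁻¹⁸ m³.

4.079 × 10⁻¹⁸ m³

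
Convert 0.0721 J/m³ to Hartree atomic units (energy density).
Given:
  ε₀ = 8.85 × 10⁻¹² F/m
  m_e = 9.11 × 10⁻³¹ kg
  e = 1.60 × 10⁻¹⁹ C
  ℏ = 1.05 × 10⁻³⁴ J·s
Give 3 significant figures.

2.39 × 10⁻¹⁵

atomic unit of energy density: u_au = E_h/a₀³ = m_e⁴e¹⁰/((4πε₀)⁵ℏ⁸) = 3.01 × 10¹³ J/m³.
0.0721 / 3.01 × 10¹³ = 2.39 × 10⁻¹⁵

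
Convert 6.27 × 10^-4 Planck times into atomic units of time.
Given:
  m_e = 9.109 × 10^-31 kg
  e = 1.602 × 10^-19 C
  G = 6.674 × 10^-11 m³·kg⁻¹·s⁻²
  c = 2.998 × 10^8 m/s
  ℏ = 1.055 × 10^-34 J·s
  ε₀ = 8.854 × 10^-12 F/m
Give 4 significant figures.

1.395 × 10^-30

Planck time: t_P = √(ℏG/c⁵) = 5.392 × 10^-44 s
atomic unit of time: τ_au = (4πε₀)²ℏ³/(m_e e⁴) = 2.423 × 10^-17 s
6.27 × 10^-4 × 5.392 × 10^-44 / 2.423 × 10^-17 = 1.395 × 10^-30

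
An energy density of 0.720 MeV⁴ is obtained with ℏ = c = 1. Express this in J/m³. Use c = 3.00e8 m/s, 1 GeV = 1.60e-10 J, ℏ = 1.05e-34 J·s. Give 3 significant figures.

1.51e25 J/m³

[E]/[L]³ = [E]⁴/(ℏc)³; restore (ℏc)⁻³.
1 GeV⁴ → 1/(ℏc)³ × (1 GeV in J)⁴ = 2.10e37 J/m³.
Convert the energy scale: 0.720 MeV⁴ = 7.20e-13 GeV⁴.
Result: 7.20e-13 × 2.10e37 = 1.51e25 J/m³.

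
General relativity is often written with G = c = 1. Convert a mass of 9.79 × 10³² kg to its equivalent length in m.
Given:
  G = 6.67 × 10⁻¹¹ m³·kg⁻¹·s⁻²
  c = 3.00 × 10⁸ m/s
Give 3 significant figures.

In G = c = 1 units mass has dimensions of length; the conversion factor is G/c².
9.79 × 10³² kg × (G/c²) = 7.26 × 10⁵ m

7.26 × 10⁵ m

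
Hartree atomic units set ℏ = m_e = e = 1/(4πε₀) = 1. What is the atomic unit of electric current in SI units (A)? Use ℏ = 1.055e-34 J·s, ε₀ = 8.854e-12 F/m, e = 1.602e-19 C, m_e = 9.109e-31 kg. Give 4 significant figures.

The unique combination of the constants set to 1 with dimensions of current is I_au = e E_h/ℏ = m_e e⁵/((4πε₀)²ℏ³).
E_h = 4.354e-18 J
e·E_h/ℏ = 6.612e-3 A

6.612e-3 A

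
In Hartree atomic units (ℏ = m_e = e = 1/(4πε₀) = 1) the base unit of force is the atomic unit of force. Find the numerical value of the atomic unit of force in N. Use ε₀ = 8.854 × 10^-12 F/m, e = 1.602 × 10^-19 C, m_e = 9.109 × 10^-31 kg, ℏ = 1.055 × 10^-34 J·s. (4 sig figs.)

F_au = E_h/a₀ = m_e²e⁶/((4πε₀)³ℏ⁴)
E_h = 4.354 × 10^-18 J
a₀ = 5.297 × 10^-11 m
E_h/a₀ = 8.220 × 10^-8 N

8.220 × 10^-8 N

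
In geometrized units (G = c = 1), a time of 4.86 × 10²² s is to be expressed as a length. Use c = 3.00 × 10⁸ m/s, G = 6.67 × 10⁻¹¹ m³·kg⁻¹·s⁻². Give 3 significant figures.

Time → length via c.
4.86 × 10²² s × (c) = 1.46 × 10³¹ m

1.46 × 10³¹ m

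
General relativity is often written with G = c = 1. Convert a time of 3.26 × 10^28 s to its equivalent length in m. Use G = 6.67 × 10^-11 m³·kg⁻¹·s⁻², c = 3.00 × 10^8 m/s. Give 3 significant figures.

Time → length via c.
3.26 × 10^28 s × (c) = 9.78 × 10^36 m

9.78 × 10^36 m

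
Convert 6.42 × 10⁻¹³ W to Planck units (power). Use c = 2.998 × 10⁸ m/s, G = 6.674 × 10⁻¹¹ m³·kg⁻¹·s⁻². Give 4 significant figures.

1.769 × 10⁻⁶⁵

Planck power: P_P = c⁵/G = 3.629 × 10⁵² W.
6.42 × 10⁻¹³ / 3.629 × 10⁵² = 1.769 × 10⁻⁶⁵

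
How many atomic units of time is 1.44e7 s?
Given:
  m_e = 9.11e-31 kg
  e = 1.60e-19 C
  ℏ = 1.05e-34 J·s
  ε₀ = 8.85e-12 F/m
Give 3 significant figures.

atomic unit of time: τ_au = (4πε₀)²ℏ³/(m_e e⁴) = 2.40e-17 s.
1.44e7 / 2.40e-17 = 6.00e23

6.00e23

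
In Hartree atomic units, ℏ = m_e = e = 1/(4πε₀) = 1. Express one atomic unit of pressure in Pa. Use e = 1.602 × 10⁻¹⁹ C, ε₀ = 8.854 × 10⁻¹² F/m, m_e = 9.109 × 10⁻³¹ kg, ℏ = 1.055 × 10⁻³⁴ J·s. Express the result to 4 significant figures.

Dimensional analysis gives P_au = E_h/a₀³ = m_e⁴e¹⁰/((4πε₀)⁵ℏ⁸).
E_h = 4.354 × 10⁻¹⁸ J
a₀ = 5.297 × 10⁻¹¹ m
E_h/a₀³ = 2.929 × 10¹³ Pa

2.929 × 10¹³ Pa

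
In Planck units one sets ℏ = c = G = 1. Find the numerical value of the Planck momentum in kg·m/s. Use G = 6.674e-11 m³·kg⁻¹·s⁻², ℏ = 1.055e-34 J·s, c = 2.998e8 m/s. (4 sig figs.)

p_P = √(ℏc³/G)
  = √(42.60)
  = 6.527 kg·m/s

6.527 kg·m/s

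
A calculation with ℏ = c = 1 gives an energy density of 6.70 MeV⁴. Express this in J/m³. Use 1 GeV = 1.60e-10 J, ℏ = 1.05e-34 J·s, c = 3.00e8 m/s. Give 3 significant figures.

1.40e26 J/m³

[E]/[L]³ = [E]⁴/(ℏc)³; restore (ℏc)⁻³.
1 GeV⁴ → 1/(ℏc)³ × (1 GeV in J)⁴ = 2.10e37 J/m³.
Convert the energy scale: 6.70 MeV⁴ = 6.70e-12 GeV⁴.
Result: 6.70e-12 × 2.10e37 = 1.40e26 J/m³.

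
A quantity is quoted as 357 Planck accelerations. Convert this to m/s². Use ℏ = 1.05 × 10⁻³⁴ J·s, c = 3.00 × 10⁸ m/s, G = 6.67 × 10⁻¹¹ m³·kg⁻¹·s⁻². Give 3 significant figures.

1.99 × 10⁵⁴ m/s²

One Planck acceleration: a_P = √(c⁷/(ℏG)) = 5.59 × 10⁵¹ m/s².
357 × 5.59 × 10⁵¹ m/s² = 1.99 × 10⁵⁴ m/s²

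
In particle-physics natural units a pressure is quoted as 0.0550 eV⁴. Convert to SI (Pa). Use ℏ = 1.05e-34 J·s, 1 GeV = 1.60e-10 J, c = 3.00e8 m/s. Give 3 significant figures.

Pressure is [E]/[L]³ = [E]⁴/(ℏc)³.
1 GeV⁴ → 1/(ℏc)³ × (1 GeV in J)⁴ = 2.10e37 Pa.
Convert the energy scale: 0.0550 eV⁴ = 5.50e-38 GeV⁴.
Result: 5.50e-38 × 2.10e37 = 1.15 Pa.

1.15 Pa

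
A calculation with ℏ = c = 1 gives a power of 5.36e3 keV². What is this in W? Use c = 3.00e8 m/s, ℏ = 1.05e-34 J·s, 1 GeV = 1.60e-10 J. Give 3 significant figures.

1.31e6 W

Power is [E]/[T] = [E]²/ℏ.
1 GeV² → 1/ℏ × (1 GeV in J)² = 2.44e14 W.
Convert the energy scale: 5.36e3 keV² = 5.36e-9 GeV².
Result: 5.36e-9 × 2.44e14 = 1.31e6 W.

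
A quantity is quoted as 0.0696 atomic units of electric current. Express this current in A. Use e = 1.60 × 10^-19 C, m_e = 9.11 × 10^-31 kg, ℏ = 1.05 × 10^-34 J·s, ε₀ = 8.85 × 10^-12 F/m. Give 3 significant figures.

4.64 × 10^-4 A

One atomic unit of electric current: I_au = e E_h/ℏ = m_e e⁵/((4πε₀)²ℏ³) = 6.67 × 10^-3 A.
0.0696 × 6.67 × 10^-3 A = 4.64 × 10^-4 A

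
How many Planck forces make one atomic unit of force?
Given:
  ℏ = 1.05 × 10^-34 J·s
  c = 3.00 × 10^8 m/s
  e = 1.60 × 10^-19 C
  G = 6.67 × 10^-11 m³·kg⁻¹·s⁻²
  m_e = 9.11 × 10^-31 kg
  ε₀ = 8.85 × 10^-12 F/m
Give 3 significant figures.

atomic unit of force: F_au = E_h/a₀ = m_e²e⁶/((4πε₀)³ℏ⁴) = 8.33 × 10^-8 N
Planck force: F_P = c⁴/G = 1.21 × 10^44 N
ratio = 8.33 × 10^-8 / 1.21 × 10^44 = 6.86 × 10^-52

6.86 × 10^-52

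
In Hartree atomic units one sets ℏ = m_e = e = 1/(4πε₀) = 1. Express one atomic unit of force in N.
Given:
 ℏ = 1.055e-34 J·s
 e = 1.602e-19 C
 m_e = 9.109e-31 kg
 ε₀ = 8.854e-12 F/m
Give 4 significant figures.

8.220e-8 N

F_au = E_h/a₀ = m_e²e⁶/((4πε₀)³ℏ⁴)
E_h = 4.354e-18 J
a₀ = 5.297e-11 m
E_h/a₀ = 8.220e-8 N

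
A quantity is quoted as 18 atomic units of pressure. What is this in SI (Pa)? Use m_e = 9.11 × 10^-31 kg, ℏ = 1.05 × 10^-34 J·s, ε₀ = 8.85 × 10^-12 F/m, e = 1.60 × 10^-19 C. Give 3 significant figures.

5.42 × 10^14 Pa

One atomic unit of pressure: P_au = E_h/a₀³ = m_e⁴e¹⁰/((4πε₀)⁵ℏ⁸) = 3.01 × 10^13 Pa.
18 × 3.01 × 10^13 Pa = 5.42 × 10^14 Pa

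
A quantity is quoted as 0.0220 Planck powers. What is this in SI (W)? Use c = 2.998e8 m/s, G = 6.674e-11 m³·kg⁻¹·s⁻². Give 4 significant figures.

7.984e50 W

One Planck power: P_P = c⁵/G = 3.629e52 W.
0.0220 × 3.629e52 W = 7.984e50 W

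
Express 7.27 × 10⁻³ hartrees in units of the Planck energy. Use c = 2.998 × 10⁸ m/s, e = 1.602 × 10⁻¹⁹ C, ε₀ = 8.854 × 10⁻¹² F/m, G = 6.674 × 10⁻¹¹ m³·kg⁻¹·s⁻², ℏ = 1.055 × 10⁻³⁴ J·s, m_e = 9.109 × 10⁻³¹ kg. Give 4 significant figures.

hartree: E_h = m_e e⁴/(4πε₀ℏ)² = 4.354 × 10⁻¹⁸ J
Planck energy: E_P = √(ℏc⁵/G) = 1.957 × 10⁹ J
7.27 × 10⁻³ × 4.354 × 10⁻¹⁸ / 1.957 × 10⁹ = 1.618 × 10⁻²⁹

1.618 × 10⁻²⁹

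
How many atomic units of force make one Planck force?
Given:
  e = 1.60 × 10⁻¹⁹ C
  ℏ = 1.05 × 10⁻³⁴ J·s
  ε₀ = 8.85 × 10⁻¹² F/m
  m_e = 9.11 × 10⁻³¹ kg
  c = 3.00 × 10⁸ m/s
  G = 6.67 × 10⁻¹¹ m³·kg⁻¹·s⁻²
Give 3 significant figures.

Planck force: F_P = c⁴/G = 1.21 × 10⁴⁴ N
atomic unit of force: F_au = E_h/a₀ = m_e²e⁶/((4πε₀)³ℏ⁴) = 8.33 × 10⁻⁸ N
ratio = 1.21 × 10⁴⁴ / 8.33 × 10⁻⁸ = 1.46 × 10⁵¹

1.46 × 10⁵¹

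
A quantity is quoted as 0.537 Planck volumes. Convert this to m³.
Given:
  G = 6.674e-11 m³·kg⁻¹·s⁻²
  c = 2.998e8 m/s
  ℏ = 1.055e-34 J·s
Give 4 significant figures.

One Planck volume: V_P = (ℏG/c³)^(3/2) = 4.224e-105 m³.
0.537 × 4.224e-105 m³ = 2.268e-105 m³

2.268e-105 m³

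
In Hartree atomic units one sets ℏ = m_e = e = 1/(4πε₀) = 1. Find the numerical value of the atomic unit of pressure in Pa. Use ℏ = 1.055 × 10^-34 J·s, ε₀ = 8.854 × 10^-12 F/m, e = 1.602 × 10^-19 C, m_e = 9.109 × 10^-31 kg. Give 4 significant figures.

P_au = E_h/a₀³ = m_e⁴e¹⁰/((4πε₀)⁵ℏ⁸)
E_h = 4.354 × 10^-18 J
a₀ = 5.297 × 10^-11 m
E_h/a₀³ = 2.929 × 10^13 Pa

2.929 × 10^13 Pa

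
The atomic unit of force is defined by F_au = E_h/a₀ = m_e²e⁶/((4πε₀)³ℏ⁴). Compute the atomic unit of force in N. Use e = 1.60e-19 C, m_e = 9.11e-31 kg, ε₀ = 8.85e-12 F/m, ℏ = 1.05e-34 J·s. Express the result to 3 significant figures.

F_au = E_h/a₀ = m_e²e⁶/((4πε₀)³ℏ⁴)
E_h = 4.38e-18 J
a₀ = 5.26e-11 m
E_h/a₀ = 8.33e-8 N

8.33e-8 N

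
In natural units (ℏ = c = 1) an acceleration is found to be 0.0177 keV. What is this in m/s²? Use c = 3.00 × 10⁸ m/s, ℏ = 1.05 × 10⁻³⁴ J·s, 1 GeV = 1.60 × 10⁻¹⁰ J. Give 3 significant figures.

Acceleration is [L]/[T]² = c·[E]/ℏ.
1 GeV → c/ℏ × (1 GeV in J) = 4.57 × 10³² m/s².
Convert the energy scale: 0.0177 keV = 1.77 × 10⁻⁸ GeV.
Result: 1.77 × 10⁻⁸ × 4.57 × 10³² = 8.09 × 10²⁴ m/s².

8.09 × 10²⁴ m/s²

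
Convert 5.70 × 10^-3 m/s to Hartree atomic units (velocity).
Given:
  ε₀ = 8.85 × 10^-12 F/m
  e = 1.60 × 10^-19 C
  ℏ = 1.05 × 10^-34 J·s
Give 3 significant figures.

2.60 × 10^-9

atomic unit of velocity: v_au = e²/(4πε₀ℏ) = 2.19 × 10^6 m/s.
5.70 × 10^-3 / 2.19 × 10^6 = 2.60 × 10^-9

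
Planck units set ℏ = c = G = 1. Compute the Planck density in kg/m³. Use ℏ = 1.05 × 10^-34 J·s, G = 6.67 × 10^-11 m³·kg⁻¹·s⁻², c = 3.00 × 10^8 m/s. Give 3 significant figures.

Dimensional analysis gives ρ_P = c⁵/(ℏG²).
  = 2.43 × 10^42 / 4.67 × 10^-55
  = 5.20 × 10^96 kg/m³

5.20 × 10^96 kg/m³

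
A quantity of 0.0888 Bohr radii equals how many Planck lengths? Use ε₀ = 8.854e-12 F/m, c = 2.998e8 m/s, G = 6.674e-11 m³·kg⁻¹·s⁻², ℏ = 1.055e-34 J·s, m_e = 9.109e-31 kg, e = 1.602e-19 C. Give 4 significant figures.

Bohr radius: a₀ = 4πε₀ℏ²/(m_e e²) = 5.297e-11 m
Planck length: ℓ_P = √(ℏG/c³) = 1.616e-35 m
0.0888 × 5.297e-11 / 1.616e-35 = 2.910e23

2.910e23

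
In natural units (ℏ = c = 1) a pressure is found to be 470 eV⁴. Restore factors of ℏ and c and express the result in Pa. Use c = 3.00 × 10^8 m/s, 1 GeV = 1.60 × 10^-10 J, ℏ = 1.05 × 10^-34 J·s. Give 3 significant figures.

Pressure is [E]/[L]³ = [E]⁴/(ℏc)³.
1 GeV⁴ → 1/(ℏc)³ × (1 GeV in J)⁴ = 2.10 × 10^37 Pa.
Convert the energy scale: 470 eV⁴ = 4.70 × 10^-34 GeV⁴.
Result: 4.70 × 10^-34 × 2.10 × 10^37 = 9.85 × 10^3 Pa.

9.85 × 10^3 Pa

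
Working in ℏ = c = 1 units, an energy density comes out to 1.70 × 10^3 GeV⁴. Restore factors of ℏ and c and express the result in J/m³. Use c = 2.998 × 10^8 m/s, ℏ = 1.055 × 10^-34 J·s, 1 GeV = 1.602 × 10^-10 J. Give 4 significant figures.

[E]/[L]³ = [E]⁴/(ℏc)³; restore (ℏc)⁻³.
1 GeV⁴ → 1/(ℏc)³ × (1 GeV in J)⁴ = 2.082 × 10^37 J/m³.
Result: 1.70 × 10^3 × 2.082 × 10^37 = 3.539 × 10^40 J/m³.

3.539 × 10^40 J/m³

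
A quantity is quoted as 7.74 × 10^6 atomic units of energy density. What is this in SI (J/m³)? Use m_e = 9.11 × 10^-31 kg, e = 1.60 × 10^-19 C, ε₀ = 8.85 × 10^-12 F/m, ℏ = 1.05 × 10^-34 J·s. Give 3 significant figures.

2.33 × 10^20 J/m³

One atomic unit of energy density: u_au = E_h/a₀³ = m_e⁴e¹⁰/((4πε₀)⁵ℏ⁸) = 3.01 × 10^13 J/m³.
7.74 × 10^6 × 3.01 × 10^13 J/m³ = 2.33 × 10^20 J/m³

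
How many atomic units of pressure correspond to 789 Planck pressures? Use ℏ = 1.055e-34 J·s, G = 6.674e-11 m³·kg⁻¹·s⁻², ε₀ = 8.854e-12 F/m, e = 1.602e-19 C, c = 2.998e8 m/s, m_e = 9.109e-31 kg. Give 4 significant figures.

Planck pressure: p_P = c⁷/(ℏG²) = 4.632e113 Pa
atomic unit of pressure: P_au = E_h/a₀³ = m_e⁴e¹⁰/((4πε₀)⁵ℏ⁸) = 2.929e13 Pa
789 × 4.632e113 / 2.929e13 = 1.248e103

1.248e103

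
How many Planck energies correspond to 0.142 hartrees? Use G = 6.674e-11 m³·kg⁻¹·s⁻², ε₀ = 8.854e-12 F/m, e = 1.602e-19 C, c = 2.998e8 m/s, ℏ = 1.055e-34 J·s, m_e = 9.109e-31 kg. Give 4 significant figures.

hartree: E_h = m_e e⁴/(4πε₀ℏ)² = 4.354e-18 J
Planck energy: E_P = √(ℏc⁵/G) = 1.957e9 J
0.142 × 4.354e-18 / 1.957e9 = 3.160e-28

3.160e-28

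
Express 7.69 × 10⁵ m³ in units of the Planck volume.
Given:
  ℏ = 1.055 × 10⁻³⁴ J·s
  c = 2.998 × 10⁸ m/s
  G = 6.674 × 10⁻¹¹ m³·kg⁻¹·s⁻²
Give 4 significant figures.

Planck volume: V_P = (ℏG/c³)^(3/2) = 4.224 × 10⁻¹⁰⁵ m³.
7.69 × 10⁵ / 4.224 × 10⁻¹⁰⁵ = 1.821 × 10¹¹⁰

1.821 × 10¹¹⁰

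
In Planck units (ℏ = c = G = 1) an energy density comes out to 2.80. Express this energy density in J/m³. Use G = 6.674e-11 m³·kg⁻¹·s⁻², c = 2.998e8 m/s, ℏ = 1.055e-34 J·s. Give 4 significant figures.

1.297e114 J/m³

One Planck energy density: u_P = c⁷/(ℏG²) = 4.632e113 J/m³.
2.80 × 4.632e113 J/m³ = 1.297e114 J/m³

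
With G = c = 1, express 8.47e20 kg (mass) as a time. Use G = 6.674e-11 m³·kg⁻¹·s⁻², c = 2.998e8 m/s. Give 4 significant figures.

Mass → time via G/c³.
8.47e20 kg × (G/c³) = 2.098e-15 s

2.098e-15 s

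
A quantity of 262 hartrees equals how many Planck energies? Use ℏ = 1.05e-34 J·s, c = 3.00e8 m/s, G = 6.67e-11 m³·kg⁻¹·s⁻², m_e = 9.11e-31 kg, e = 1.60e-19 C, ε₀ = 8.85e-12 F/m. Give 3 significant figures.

5.87e-25

hartree: E_h = m_e e⁴/(4πε₀ℏ)² = 4.38e-18 J
Planck energy: E_P = √(ℏc⁵/G) = 1.96e9 J
262 × 4.38e-18 / 1.96e9 = 5.87e-25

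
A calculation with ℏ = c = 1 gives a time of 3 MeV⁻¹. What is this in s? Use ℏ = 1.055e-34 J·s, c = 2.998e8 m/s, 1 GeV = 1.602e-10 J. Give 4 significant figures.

1.976e-21 s

A time is [E]⁻¹ in ℏ=c=1; restore one factor of ℏ.
1 GeV⁻¹ → ℏ × (1 GeV in J)⁻¹ = 6.586e-25 s.
Convert the energy scale: 3 MeV⁻¹ = 3.00e3 GeV⁻¹.
Result: 3.00e3 × 6.586e-25 = 1.976e-21 s.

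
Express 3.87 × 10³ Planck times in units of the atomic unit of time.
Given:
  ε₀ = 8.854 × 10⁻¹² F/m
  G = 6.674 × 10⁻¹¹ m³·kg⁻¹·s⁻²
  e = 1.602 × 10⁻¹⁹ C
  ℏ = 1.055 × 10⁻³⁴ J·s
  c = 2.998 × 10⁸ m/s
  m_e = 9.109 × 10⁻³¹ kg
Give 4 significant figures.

Planck time: t_P = √(ℏG/c⁵) = 5.392 × 10⁻⁴⁴ s
atomic unit of time: τ_au = (4πε₀)²ℏ³/(m_e e⁴) = 2.423 × 10⁻¹⁷ s
3.87 × 10³ × 5.392 × 10⁻⁴⁴ / 2.423 × 10⁻¹⁷ = 8.612 × 10⁻²⁴

8.612 × 10⁻²⁴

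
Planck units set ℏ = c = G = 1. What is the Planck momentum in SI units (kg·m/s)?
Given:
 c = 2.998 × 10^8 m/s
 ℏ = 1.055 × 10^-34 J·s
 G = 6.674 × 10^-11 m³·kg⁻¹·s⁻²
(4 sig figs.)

6.527 kg·m/s

From ℏ = c = G = 1 the momentum scale is p_P = √(ℏc³/G).
  = √(42.60)
  = 6.527 kg·m/s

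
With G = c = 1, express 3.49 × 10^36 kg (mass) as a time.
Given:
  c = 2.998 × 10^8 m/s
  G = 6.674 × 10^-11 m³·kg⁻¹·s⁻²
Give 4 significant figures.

8.644 s

Mass → time via G/c³.
3.49 × 10^36 kg × (G/c³) = 8.644 s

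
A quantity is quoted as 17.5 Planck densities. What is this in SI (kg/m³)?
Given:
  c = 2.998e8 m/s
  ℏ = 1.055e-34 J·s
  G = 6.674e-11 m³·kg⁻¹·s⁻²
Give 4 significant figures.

9.019e97 kg/m³

One Planck density: ρ_P = c⁵/(ℏG²) = 5.154e96 kg/m³.
17.5 × 5.154e96 kg/m³ = 9.019e97 kg/m³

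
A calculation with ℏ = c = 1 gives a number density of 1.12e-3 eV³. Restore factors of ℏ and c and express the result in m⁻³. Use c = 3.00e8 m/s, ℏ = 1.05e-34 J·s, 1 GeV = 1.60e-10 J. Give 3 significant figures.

1.47e17 m⁻³

Number density is [L]⁻³ = [E]³/(ℏc)³.
1 GeV³ → 1/(ℏc)³ × (1 GeV in J)³ = 1.31e47 m⁻³.
Convert the energy scale: 1.12e-3 eV³ = 1.12e-30 GeV³.
Result: 1.12e-30 × 1.31e47 = 1.47e17 m⁻³.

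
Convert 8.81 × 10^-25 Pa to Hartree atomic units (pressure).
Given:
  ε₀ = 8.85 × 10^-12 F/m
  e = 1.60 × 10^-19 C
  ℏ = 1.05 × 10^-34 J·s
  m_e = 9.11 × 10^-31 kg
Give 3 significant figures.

atomic unit of pressure: P_au = E_h/a₀³ = m_e⁴e¹⁰/((4πε₀)⁵ℏ⁸) = 3.01 × 10^13 Pa.
8.81 × 10^-25 / 3.01 × 10^13 = 2.92 × 10^-38

2.92 × 10^-38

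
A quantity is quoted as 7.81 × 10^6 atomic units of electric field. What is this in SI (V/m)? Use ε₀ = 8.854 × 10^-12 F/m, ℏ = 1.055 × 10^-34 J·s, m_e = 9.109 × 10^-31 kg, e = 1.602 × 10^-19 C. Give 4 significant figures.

One atomic unit of electric field: E_au = E_h/(e a₀) = m_e²e⁵/((4πε₀)³ℏ⁴) = 5.131 × 10^11 V/m.
7.81 × 10^6 × 5.131 × 10^11 V/m = 4.007 × 10^18 V/m

4.007 × 10^18 V/m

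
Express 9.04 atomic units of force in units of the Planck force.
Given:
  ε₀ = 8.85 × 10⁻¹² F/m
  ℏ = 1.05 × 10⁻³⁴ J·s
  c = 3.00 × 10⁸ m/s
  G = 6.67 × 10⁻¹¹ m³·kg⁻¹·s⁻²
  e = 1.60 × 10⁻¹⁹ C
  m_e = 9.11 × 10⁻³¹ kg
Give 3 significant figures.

6.20 × 10⁻⁵¹

atomic unit of force: F_au = E_h/a₀ = m_e²e⁶/((4πε₀)³ℏ⁴) = 8.33 × 10⁻⁸ N
Planck force: F_P = c⁴/G = 1.21 × 10⁴⁴ N
9.04 × 8.33 × 10⁻⁸ / 1.21 × 10⁴⁴ = 6.20 × 10⁻⁵¹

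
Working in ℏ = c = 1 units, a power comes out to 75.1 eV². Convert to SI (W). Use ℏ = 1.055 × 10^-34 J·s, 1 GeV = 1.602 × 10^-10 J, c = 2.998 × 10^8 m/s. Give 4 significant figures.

Power is [E]/[T] = [E]²/ℏ.
1 GeV² → 1/ℏ × (1 GeV in J)² = 2.433 × 10^14 W.
Convert the energy scale: 75.1 eV² = 7.51 × 10^-17 GeV².
Result: 7.51 × 10^-17 × 2.433 × 10^14 = 0.01827 W.

0.01827 W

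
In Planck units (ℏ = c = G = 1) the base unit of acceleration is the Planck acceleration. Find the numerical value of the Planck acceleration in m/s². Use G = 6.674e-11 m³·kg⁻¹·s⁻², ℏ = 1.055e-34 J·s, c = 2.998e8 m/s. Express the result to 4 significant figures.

a_P = √(c⁷/(ℏG))
  = √(3.092e103)
  = 5.560e51 m/s²

5.560e51 m/s²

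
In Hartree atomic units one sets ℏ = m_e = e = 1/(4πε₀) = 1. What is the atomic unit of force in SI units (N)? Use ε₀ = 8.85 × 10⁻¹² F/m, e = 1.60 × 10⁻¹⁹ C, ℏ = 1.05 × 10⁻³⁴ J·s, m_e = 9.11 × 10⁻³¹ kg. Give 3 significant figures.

F_au = E_h/a₀ = m_e²e⁶/((4πε₀)³ℏ⁴)
E_h = 4.38 × 10⁻¹⁸ J
a₀ = 5.26 × 10⁻¹¹ m
E_h/a₀ = 8.33 × 10⁻⁸ N

8.33 × 10⁻⁸ N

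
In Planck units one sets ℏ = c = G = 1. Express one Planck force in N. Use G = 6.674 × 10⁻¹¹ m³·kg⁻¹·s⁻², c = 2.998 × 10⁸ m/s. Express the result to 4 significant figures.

1.210 × 10⁴⁴ N

F_P = c⁴/G
  = 8.078 × 10³³ / 6.674 × 10⁻¹¹
  = 1.210 × 10⁴⁴ N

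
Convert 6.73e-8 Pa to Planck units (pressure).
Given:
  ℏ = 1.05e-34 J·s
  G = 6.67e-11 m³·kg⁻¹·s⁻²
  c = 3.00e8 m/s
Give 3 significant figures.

Planck pressure: p_P = c⁷/(ℏG²) = 4.68e113 Pa.
6.73e-8 / 4.68e113 = 1.44e-121

1.44e-121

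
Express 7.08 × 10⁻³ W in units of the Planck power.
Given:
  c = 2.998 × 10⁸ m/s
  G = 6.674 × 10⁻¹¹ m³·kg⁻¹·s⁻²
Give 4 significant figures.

1.951 × 10⁻⁵⁵

Planck power: P_P = c⁵/G = 3.629 × 10⁵² W.
7.08 × 10⁻³ / 3.629 × 10⁵² = 1.951 × 10⁻⁵⁵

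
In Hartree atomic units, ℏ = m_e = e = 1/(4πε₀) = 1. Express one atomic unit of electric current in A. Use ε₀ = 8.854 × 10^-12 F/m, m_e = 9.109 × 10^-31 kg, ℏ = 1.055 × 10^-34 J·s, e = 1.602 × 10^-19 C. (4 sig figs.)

The unique combination of the constants set to 1 with dimensions of current is I_au = e E_h/ℏ = m_e e⁵/((4πε₀)²ℏ³).
E_h = 4.354 × 10^-18 J
e·E_h/ℏ = 6.612 × 10^-3 A

6.612 × 10^-3 A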